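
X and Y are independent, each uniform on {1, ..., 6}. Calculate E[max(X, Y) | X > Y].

P(X > Y) = 5/12.
Summing max(X,Y)·P(x,y) over outcomes with X > Y gives 35/18.
E[max(X, Y) | X > Y] = (35/18) / (5/12) = 14/3.

14/3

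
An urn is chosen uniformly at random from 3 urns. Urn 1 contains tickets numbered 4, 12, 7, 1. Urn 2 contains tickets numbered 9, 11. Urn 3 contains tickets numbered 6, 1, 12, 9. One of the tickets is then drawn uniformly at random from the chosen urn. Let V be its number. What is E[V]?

23/3

E[V | urn 1] = (4+12+7+1)/4 = 6.
E[V | urn 2] = (9+11)/2 = 10.
E[V | urn 3] = (6+1+12+9)/4 = 7.
E[V] = (1/3)·(6) + (1/3)·(10) + (1/3)·(7) = 23/3.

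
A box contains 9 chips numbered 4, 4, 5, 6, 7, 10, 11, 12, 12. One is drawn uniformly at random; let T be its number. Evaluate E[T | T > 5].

P(T > 5) = 2/3.
Σ over the event: 6·1/9 + 7·1/9 + 10·1/9 + 11·1/9 + 12·2/9 = 58/9.
E[T | T > 5] = (58/9) / (2/3) = 29/3.

29/3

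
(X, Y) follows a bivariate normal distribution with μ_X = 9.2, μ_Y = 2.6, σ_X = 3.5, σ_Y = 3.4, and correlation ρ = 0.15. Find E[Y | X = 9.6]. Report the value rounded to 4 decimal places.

2.6583

For a bivariate normal, E[Y | X=x] = μ_Y + ρ·(σ_Y/σ_X)·(x − μ_X).
E[Y | X=9.6] = 2.6 + (0.15)·(3.4/3.5)·(9.6 − (9.2)) = 2.6 + (0.14571)·(0.4) = 2.6583.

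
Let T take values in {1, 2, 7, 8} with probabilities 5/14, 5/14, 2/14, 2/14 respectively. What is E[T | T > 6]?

15/2

P(T > 6) = 2/7.
Σ over the event: 7·1/7 + 8·1/7 = 15/7.
E[T | T > 6] = (15/7) / (2/7) = 15/2.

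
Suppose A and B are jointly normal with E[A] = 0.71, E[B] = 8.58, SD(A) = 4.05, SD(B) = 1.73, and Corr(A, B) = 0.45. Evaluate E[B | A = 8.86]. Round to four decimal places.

10.1466

The regression of B on A has slope ρ·σ_B/σ_A and passes through (μ_A, μ_B).
E[B | A=8.86] = 8.58 + (0.45)·(1.73/4.05)·(8.86 − (0.71)) = 8.58 + (0.19222)·(8.15) = 10.1466.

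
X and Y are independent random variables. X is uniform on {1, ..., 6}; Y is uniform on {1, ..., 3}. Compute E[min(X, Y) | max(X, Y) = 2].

4/3

P(max(X, Y) = 2) = 1/6.
Summing min(X,Y)·P(x,y) over outcomes with max(X, Y) = 2 gives 2/9.
E[min(X, Y) | max(X, Y) = 2] = (2/9) / (1/6) = 4/3.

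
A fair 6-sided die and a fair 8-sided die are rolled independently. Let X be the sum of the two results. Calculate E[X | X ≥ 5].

P(X ≥ 5) = 7/8.
E[X | X ≥ 5] = (91/12) / (7/8) = 26/3.

26/3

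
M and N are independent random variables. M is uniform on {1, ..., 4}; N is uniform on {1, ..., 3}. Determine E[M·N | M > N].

Outcomes with M > N: (2,1), (3,1), (3,2), (4,1), (4,2), (4,3), each with probability 1/12.
E[M·N | M > N] = (2 + 3 + 6 + 4 + 8 + 12) / 6 = 35/6.

35/6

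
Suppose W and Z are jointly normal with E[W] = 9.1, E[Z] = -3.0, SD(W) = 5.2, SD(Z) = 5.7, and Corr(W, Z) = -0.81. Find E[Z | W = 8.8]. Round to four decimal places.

-2.7336

The regression of Z on W has slope ρ·σ_Z/σ_W and passes through (μ_W, μ_Z).
E[Z | W=8.8] = -3.0 + (-0.81)·(5.7/5.2)·(8.8 − (9.1)) = -3.0 + (-0.88788)·(-0.3) = -2.7336.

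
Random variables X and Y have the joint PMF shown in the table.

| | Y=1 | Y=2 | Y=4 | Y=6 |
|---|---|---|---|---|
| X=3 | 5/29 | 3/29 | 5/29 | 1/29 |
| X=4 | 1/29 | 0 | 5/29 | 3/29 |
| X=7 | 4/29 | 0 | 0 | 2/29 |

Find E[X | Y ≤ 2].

56/13

P(Y ≤ 2) = 13/29.
Σ X·P over the event = 3·(5/29) + 3·(3/29) + 4·(1/29) + 7·(4/29) = 56/29.
E[X | Y ≤ 2] = (56/29) / (13/29) = 56/13.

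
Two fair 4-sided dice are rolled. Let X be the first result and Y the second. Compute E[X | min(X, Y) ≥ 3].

Outcomes with min(X, Y) ≥ 3: (3,3), (3,4), (4,3), (4,4), each with probability 1/16.
E[X | min(X, Y) ≥ 3] = (3 + 3 + 4 + 4) / 4 = 7/2.

7/2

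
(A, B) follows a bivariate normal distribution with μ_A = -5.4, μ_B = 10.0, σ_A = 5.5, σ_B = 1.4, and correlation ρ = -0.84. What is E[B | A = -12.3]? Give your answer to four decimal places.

For a bivariate normal, E[B | A=x] = μ_B + ρ·(σ_B/σ_A)·(x − μ_A).
E[B | A=-12.3] = 10.0 + (-0.84)·(1.4/5.5)·(-12.3 − (-5.4)) = 10.0 + (-0.213818)·(-6.9) = 11.4753.

11.4753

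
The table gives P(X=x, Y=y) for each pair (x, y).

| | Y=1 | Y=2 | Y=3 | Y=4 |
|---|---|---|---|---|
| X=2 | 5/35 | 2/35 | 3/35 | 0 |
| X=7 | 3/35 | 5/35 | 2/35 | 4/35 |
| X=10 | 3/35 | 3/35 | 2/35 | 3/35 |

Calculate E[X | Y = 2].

69/10

P(Y = 2) = 2/7.
Summing X·P(X=x,Y=y) over the conditioning event gives 69/35.
E[X | Y = 2] = (69/35) / (2/7) = 69/10.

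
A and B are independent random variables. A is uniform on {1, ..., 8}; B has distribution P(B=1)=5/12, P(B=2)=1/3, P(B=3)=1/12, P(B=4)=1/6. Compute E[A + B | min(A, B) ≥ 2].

54/7

P(min(A, B) ≥ 2) = 49/96.
Summing (A+B)·P(x,y) over outcomes with min(A, B) ≥ 2 gives 63/16.
E[A + B | min(A, B) ≥ 2] = (63/16) / (49/96) = 54/7.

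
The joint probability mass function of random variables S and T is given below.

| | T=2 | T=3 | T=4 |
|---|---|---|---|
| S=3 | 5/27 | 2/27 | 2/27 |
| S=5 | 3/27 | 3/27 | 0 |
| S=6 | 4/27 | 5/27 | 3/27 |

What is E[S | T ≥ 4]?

24/5

P(T ≥ 4) = 5/27.
Σ S·P over the event = 3·(2/27) + 6·(3/27) = 8/9.
E[S | T ≥ 4] = (8/9) / (5/27) = 24/5.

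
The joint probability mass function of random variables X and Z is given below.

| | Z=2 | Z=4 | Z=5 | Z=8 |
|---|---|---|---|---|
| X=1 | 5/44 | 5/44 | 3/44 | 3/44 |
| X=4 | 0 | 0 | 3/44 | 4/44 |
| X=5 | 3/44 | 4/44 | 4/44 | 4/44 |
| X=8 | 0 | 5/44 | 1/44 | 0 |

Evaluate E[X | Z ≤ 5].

P(Z ≤ 5) = 3/4.
Summing X·P(X=x,Z=y) over the conditioning event gives 32/11.
E[X | Z ≤ 5] = (32/11) / (3/4) = 128/33.

128/33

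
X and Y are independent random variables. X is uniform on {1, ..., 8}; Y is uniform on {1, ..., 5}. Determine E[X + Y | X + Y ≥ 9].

P(X + Y ≥ 9) = 3/8.
Summing (X+Y)·P(x,y) over outcomes with X + Y ≥ 9 gives 31/8.
E[X + Y | X + Y ≥ 9] = (31/8) / (3/8) = 31/3.

31/3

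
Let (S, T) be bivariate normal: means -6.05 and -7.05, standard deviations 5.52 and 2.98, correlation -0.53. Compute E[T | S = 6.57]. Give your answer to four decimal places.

The regression of T on S has slope ρ·σ_T/σ_S and passes through (μ_S, μ_T).
E[T | S=6.57] = -7.05 + (-0.53)·(2.98/5.52)·(6.57 − (-6.05)) = -7.05 + (-0.286123)·(12.62) = -10.6609.

-10.6609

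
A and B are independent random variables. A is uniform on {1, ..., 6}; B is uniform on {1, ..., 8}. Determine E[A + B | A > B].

P(A > B) = 5/16.
Summing (A+B)·P(x,y) over outcomes with A > B gives 35/16.
E[A + B | A > B] = (35/16) / (5/16) = 7.

7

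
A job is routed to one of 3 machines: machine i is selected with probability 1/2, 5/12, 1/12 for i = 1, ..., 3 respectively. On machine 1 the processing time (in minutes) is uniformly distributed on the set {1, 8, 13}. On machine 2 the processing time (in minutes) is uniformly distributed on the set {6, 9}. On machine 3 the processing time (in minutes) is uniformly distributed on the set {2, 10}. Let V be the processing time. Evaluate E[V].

175/24

E[V | machine 1] = (1+8+13)/3 = 22/3.
E[V | machine 2] = (6+9)/2 = 15/2.
E[V | machine 3] = (2+10)/2 = 6.
E[V] = (1/2)·(22/3) + (5/12)·(15/2) + (1/12)·(6) = 175/24.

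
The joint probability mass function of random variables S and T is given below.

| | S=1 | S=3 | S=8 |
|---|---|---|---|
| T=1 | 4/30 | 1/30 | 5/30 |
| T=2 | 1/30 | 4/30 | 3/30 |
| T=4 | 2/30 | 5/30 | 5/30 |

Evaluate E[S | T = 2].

37/8

P(T = 2) = 4/15.
Σ S·P over the event = 1·(1/30) + 3·(4/30) + 8·(3/30) = 37/30.
E[S | T = 2] = (37/30) / (4/15) = 37/8.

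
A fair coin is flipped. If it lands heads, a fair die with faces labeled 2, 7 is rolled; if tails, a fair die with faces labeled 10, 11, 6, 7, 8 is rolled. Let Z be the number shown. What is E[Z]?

129/20

E[Z | heads] = (2+7)/2 = 9/2.
E[Z | tails] = (10+11+6+7+8)/5 = 42/5.
By the law of total expectation,
E[Z] = (1/2)·(9/2) + (1/2)·(42/5) = 129/20.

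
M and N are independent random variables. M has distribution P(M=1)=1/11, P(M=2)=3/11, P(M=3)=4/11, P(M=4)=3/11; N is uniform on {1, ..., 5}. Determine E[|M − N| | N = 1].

20/11

P(N = 1) = 1/5.
Summing |M−N|·P(x,y) over outcomes with N = 1 gives 4/11.
E[|M − N| | N = 1] = (4/11) / (1/5) = 20/11.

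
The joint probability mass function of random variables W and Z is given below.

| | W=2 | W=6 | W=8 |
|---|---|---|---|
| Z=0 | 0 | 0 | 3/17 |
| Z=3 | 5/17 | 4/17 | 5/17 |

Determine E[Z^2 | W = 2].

9

P(W = 2) = 5/17.
Summing Z^2·P(W=x,Z=y) over the conditioning event gives 45/17.
E[Z^2 | W = 2] = (45/17) / (5/17) = 9.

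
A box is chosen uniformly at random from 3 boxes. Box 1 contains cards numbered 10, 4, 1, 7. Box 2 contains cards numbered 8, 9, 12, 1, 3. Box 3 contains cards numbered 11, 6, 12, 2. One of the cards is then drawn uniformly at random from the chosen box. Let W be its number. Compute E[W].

397/60

E[W | box 1] = (10+4+1+7)/4 = 11/2.
E[W | box 2] = (8+9+12+1+3)/5 = 33/5.
E[W | box 3] = (11+6+12+2)/4 = 31/4.
By the law of total expectation,
E[W] = (1/3)·(11/2) + (1/3)·(33/5) + (1/3)·(31/4) = 397/60.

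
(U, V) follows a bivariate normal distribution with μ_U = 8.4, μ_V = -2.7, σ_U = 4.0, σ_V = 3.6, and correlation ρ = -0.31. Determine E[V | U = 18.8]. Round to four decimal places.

-5.6016

For a bivariate normal, E[V | U=x] = μ_V + ρ·(σ_V/σ_U)·(x − μ_U).
E[V | U=18.8] = -2.7 + (-0.31)·(3.6/4.0)·(18.8 − (8.4)) = -2.7 + (-0.279)·(10.4) = -5.6016.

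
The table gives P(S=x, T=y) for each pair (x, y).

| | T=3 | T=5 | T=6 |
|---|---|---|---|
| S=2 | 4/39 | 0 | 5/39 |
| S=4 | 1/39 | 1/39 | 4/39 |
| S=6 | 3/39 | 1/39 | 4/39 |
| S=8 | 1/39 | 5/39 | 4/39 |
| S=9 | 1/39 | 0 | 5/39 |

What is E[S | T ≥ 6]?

127/22

P(T ≥ 6) = 22/39.
Σ S·P over the event = 2·(5/39) + 4·(4/39) + 6·(4/39) + 8·(4/39) + 9·(5/39) = 127/39.
E[S | T ≥ 6] = (127/39) / (22/39) = 127/22.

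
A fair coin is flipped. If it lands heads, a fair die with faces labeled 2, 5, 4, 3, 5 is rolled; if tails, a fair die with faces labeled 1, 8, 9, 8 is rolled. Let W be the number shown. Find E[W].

103/20

E[W | heads] = (2+5+4+3+5)/5 = 19/5.
E[W | tails] = (1+8+9+8)/4 = 13/2.
By the law of total expectation,
E[W] = (1/2)·(19/5) + (1/2)·(13/2) = 103/20.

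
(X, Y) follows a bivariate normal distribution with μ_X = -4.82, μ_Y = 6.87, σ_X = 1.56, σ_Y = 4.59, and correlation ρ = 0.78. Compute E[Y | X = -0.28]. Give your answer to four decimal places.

The regression of Y on X has slope ρ·σ_Y/σ_X and passes through (μ_X, μ_Y).
E[Y | X=-0.28] = 6.87 + (0.78)·(4.59/1.56)·(-0.28 − (-4.82)) = 6.87 + (2.295)·(4.54) = 17.2893.

17.2893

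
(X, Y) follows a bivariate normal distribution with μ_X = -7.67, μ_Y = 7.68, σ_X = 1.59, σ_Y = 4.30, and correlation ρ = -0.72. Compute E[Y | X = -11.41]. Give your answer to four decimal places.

E[Y | X=x] = μ_Y + ρ(σ_Y/σ_X)(x − μ_X) for jointly normal variables.
E[Y | X=-11.41] = 7.68 + (-0.72)·(4.30/1.59)·(-11.41 − (-7.67)) = 7.68 + (-1.94717)·(-3.74) = 14.9624.

14.9624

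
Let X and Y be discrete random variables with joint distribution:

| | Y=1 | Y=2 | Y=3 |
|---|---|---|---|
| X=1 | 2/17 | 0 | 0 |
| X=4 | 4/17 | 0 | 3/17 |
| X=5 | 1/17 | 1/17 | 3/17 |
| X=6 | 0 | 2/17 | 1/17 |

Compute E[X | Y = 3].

P(Y = 3) = 7/17.
Σ X·P over the event = 4·(3/17) + 5·(3/17) + 6·(1/17) = 33/17.
E[X | Y = 3] = (33/17) / (7/17) = 33/7.

33/7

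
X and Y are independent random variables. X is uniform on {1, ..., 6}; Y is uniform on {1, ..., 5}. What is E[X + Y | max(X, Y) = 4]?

44/7

Outcomes with max(X, Y) = 4: (1,4), (2,4), (3,4), (4,1), (4,2), (4,3), (4,4), each with probability 1/30.
E[X + Y | max(X, Y) = 4] = (5 + 6 + 7 + 5 + 6 + 7 + 8) / 7 = 44/7.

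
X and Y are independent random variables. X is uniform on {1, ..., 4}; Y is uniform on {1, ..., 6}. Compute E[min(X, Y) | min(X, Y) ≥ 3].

27/8

Outcomes with min(X, Y) ≥ 3: (3,3), (3,4), (3,5), (3,6), (4,3), (4,4), (4,5), (4,6), each with probability 1/24.
E[min(X, Y) | min(X, Y) ≥ 3] = (3 + 3 + 3 + 3 + 3 + 4 + 4 + 4) / 8 = 27/8.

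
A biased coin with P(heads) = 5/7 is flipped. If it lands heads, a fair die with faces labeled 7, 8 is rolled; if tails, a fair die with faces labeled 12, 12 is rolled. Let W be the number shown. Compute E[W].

E[W | heads] = (7+8)/2 = 15/2.
E[W | tails] = (12+12)/2 = 12.
By the law of total expectation,
E[W] = (5/7)·(15/2) + (2/7)·(12) = 123/14.

123/14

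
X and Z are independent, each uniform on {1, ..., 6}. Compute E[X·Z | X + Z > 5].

203/13

P(X + Z > 5) = 13/18.
Summing XZ·P(x,y) over outcomes with X + Z > 5 gives 203/18.
E[X·Z | X + Z > 5] = (203/18) / (13/18) = 203/13.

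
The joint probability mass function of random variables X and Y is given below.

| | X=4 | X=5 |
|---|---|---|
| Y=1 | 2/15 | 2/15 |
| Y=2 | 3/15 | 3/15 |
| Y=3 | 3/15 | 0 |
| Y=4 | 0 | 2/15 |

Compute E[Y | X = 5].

P(X = 5) = 7/15.
Σ Y·P over the event = 1·(2/15) + 2·(3/15) + 4·(2/15) = 16/15.
E[Y | X = 5] = (16/15) / (7/15) = 16/7.

16/7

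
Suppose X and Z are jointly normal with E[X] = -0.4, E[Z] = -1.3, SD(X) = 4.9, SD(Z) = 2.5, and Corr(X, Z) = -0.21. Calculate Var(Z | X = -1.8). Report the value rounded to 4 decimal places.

5.9744

The conditional variance in a bivariate normal is σ_Z²(1 − ρ²), independent of x.
Var(Z | X=-1.8) = (2.5)²·(1 − (-0.21)²) = 6.25·0.9559 = 5.9744.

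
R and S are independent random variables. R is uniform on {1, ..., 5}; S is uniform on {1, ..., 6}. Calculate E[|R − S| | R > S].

2

Outcomes with R > S: (2,1), (3,1), (3,2), (4,1), (4,2), (4,3), (5,1), (5,2), (5,3), (5,4), each with probability 1/30.
E[|R − S| | R > S] = (1 + 2 + 1 + 3 + 2 + 1 + 4 + 3 + 2 + 1) / 10 = 2.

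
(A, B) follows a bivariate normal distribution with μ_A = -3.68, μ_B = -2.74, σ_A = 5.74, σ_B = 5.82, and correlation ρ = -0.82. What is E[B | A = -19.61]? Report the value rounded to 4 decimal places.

For a bivariate normal, E[B | A=x] = μ_B + ρ·(σ_B/σ_A)·(x − μ_A).
E[B | A=-19.61] = -2.74 + (-0.82)·(5.82/5.74)·(-19.61 − (-3.68)) = -2.74 + (-0.83143)·(-15.93) = 10.5047.

10.5047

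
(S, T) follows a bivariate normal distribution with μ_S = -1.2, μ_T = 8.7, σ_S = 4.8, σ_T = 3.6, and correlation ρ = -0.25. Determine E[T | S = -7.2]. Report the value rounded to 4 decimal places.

E[T | S=x] = μ_T + ρ(σ_T/σ_S)(x − μ_S) for jointly normal variables.
E[T | S=-7.2] = 8.7 + (-0.25)·(3.6/4.8)·(-7.2 − (-1.2)) = 8.7 + (-0.1875)·(-6) = 9.8250.

9.8250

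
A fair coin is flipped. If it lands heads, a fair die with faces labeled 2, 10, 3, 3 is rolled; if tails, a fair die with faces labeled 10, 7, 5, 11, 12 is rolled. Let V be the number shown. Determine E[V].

E[V | heads] = (2+10+3+3)/4 = 9/2.
E[V | tails] = (10+7+5+11+12)/5 = 9.
By the law of total expectation,
E[V] = (1/2)·(9/2) + (1/2)·(9) = 27/4.

27/4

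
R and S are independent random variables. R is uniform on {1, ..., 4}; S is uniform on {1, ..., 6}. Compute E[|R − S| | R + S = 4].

Outcomes with R + S = 4: (1,3), (2,2), (3,1), each with probability 1/24.
E[|R − S| | R + S = 4] = (2 + 0 + 2) / 3 = 4/3.

4/3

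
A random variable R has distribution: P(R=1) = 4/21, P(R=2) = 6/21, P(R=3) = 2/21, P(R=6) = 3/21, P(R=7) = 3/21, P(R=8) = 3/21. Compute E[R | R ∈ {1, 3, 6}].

28/9

P(R ∈ {1, 3, 6}) = 3/7.
Σ over the event: 1·4/21 + 3·2/21 + 6·1/7 = 4/3.
E[R | R ∈ {1, 3, 6}] = (4/3) / (3/7) = 28/9.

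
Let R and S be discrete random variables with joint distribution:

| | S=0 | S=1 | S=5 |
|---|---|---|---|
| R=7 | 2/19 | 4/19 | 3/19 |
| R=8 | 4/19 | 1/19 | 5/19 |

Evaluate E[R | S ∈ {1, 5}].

97/13

P(S ∈ {1, 5}) = 13/19.
Σ R·P over the event = 7·(4/19) + 7·(3/19) + 8·(1/19) + 8·(5/19) = 97/19.
E[R | S ∈ {1, 5}] = (97/19) / (13/19) = 97/13.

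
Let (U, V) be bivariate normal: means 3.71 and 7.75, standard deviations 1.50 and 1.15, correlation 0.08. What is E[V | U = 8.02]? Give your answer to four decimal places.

8.0143

For a bivariate normal, E[V | U=x] = μ_V + ρ·(σ_V/σ_U)·(x − μ_U).
E[V | U=8.02] = 7.75 + (0.08)·(1.15/1.50)·(8.02 − (3.71)) = 7.75 + (0.061333)·(4.31) = 8.0143.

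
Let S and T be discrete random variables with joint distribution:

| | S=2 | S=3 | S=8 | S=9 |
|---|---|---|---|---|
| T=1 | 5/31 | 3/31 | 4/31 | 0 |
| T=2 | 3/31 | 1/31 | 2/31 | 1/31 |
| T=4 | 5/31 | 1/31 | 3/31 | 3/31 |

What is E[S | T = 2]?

P(T = 2) = 7/31.
Σ S·P over the event = 2·(3/31) + 3·(1/31) + 8·(2/31) + 9·(1/31) = 34/31.
E[S | T = 2] = (34/31) / (7/31) = 34/7.

34/7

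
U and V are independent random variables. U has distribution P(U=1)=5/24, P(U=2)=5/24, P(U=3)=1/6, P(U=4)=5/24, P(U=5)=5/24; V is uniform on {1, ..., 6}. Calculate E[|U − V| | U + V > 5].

P(U + V > 5) = 2/3.
Summing |U−V|·P(x,y) over outcomes with U + V > 5 gives 199/144.
E[|U − V| | U + V > 5] = (199/144) / (2/3) = 199/96.

199/96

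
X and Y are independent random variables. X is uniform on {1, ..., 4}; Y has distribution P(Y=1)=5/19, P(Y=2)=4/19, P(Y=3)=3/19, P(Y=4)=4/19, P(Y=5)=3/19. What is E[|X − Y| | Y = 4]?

P(Y = 4) = 4/19.
Summing |X−Y|·P(x,y) over outcomes with Y = 4 gives 6/19.
E[|X − Y| | Y = 4] = (6/19) / (4/19) = 3/2.

3/2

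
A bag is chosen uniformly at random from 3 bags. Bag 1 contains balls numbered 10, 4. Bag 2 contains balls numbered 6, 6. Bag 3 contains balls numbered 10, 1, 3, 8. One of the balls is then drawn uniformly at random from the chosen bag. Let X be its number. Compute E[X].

E[X | bag 1] = (10+4)/2 = 7.
E[X | bag 2] = (6+6)/2 = 6.
E[X | bag 3] = (10+1+3+8)/4 = 11/2.
By the law of total expectation,
E[X] = (1/3)·(7) + (1/3)·(6) + (1/3)·(11/2) = 37/6.

37/6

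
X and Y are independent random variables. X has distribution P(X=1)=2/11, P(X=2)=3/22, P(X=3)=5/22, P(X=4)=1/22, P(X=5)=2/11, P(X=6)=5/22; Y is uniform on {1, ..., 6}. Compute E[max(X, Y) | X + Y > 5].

253/48

P(X + Y > 5) = 8/11.
Summing max(X,Y)·P(x,y) over outcomes with X + Y > 5 gives 23/6.
E[max(X, Y) | X + Y > 5] = (23/6) / (8/11) = 253/48.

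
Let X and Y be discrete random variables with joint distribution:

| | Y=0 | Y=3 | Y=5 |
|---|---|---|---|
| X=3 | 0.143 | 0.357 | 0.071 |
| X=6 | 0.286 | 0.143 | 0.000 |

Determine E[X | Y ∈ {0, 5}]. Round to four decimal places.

P(Y ∈ {0, 5}) = 0.500.
Summing X·P(X=x,Y=y) over the conditioning event gives 2.358.
E[X | Y ∈ {0, 5}] = (2.358) / (0.500) = 4.7160.

4.7160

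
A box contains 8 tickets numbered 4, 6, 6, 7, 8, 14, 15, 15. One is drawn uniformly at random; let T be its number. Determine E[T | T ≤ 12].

P(T ≤ 12) = 5/8.
Σ over the event: 4·1/8 + 6·1/4 + 7·1/8 + 8·1/8 = 31/8.
E[T | T ≤ 12] = (31/8) / (5/8) = 31/5.

31/5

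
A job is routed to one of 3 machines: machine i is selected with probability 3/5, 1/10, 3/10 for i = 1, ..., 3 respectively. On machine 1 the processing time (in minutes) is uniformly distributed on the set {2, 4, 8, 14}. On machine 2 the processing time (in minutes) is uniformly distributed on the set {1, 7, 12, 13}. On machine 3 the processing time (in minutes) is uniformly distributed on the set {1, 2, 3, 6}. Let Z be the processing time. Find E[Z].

E[Z | machine 1] = (2+4+8+14)/4 = 7.
E[Z | machine 2] = (1+7+12+13)/4 = 33/4.
E[Z | machine 3] = (1+2+3+6)/4 = 3.
E[Z] = (3/5)·(7) + (1/10)·(33/4) + (3/10)·(3) = 237/40.

237/40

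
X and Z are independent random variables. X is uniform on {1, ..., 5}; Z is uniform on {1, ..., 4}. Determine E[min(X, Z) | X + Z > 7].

11/3

Outcomes with X + Z > 7: (4,4), (5,3), (5,4), each with probability 1/20.
E[min(X, Z) | X + Z > 7] = (4 + 3 + 4) / 3 = 11/3.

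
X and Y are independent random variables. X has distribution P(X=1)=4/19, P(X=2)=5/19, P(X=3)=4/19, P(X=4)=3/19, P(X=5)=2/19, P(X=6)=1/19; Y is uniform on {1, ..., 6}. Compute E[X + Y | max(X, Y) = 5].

99/13

P(max(X, Y) = 5) = 13/57.
Summing (X+Y)·P(x,y) over outcomes with max(X, Y) = 5 gives 33/19.
E[X + Y | max(X, Y) = 5] = (33/19) / (13/57) = 99/13.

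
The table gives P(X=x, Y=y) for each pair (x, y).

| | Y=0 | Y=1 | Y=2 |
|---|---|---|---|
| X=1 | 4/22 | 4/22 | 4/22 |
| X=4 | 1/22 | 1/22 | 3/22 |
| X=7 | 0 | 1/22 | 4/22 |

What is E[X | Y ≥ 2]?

P(Y ≥ 2) = 1/2.
Σ X·P over the event = 1·(4/22) + 4·(3/22) + 7·(4/22) = 2.
E[X | Y ≥ 2] = (2) / (1/2) = 4.

4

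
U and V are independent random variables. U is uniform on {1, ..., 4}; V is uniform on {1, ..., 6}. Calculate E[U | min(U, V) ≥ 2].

P(min(U, V) ≥ 2) = 5/8.
Summing U·P(x,y) over outcomes with min(U, V) ≥ 2 gives 15/8.
E[U | min(U, V) ≥ 2] = (15/8) / (5/8) = 3.

3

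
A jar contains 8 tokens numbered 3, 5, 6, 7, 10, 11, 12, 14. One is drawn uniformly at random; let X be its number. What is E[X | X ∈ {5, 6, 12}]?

P(X ∈ {5, 6, 12}) = 3/8.
Σ over the event: 5·1/8 + 6·1/8 + 12·1/8 = 23/8.
E[X | X ∈ {5, 6, 12}] = (23/8) / (3/8) = 23/3.

23/3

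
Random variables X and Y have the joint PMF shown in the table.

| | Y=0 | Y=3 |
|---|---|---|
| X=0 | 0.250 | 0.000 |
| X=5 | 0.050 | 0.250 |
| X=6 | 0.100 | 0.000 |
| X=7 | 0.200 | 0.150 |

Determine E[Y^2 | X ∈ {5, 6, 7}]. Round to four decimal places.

4.8000

P(X ∈ {5, 6, 7}) = 0.750.
Σ Y^2·P over the event = 0·(0.050) + 9·(0.250) + 0·(0.100) + 0·(0.200) + 9·(0.150) = 3.600.
E[Y^2 | X ∈ {5, 6, 7}] = (3.600) / (0.750) = 4.8000.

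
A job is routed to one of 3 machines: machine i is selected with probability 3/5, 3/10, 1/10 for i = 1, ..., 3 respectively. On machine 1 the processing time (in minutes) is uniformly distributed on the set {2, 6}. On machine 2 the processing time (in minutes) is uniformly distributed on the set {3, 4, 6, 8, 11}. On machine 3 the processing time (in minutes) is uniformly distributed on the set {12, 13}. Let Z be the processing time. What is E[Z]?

557/100

E[Z | machine 1] = (2+6)/2 = 4.
E[Z | machine 2] = (3+4+6+8+11)/5 = 32/5.
E[Z | machine 3] = (12+13)/2 = 25/2.
E[Z] = (3/5)·(4) + (3/10)·(32/5) + (1/10)·(25/2) = 557/100.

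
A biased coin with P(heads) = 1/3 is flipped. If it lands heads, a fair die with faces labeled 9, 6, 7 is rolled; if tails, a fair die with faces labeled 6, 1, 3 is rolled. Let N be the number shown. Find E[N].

14/3

E[N | heads] = (9+6+7)/3 = 22/3.
E[N | tails] = (6+1+3)/3 = 10/3.
By the law of total expectation,
E[N] = (1/3)·(22/3) + (2/3)·(10/3) = 14/3.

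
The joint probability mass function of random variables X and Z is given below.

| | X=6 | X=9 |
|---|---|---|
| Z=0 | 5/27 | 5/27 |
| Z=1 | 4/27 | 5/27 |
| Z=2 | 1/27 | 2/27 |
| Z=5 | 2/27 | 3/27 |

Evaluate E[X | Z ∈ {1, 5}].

P(Z ∈ {1, 5}) = 14/27.
Σ X·P over the event = 6·(4/27) + 6·(2/27) + 9·(5/27) + 9·(3/27) = 4.
E[X | Z ∈ {1, 5}] = (4) / (14/27) = 54/7.

54/7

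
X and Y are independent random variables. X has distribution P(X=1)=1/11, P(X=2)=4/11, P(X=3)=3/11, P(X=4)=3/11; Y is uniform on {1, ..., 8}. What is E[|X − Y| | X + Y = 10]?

P(X + Y = 10) = 5/44.
Summing |X−Y|·P(x,y) over outcomes with X + Y = 10 gives 21/44.
E[|X − Y| | X + Y = 10] = (21/44) / (5/44) = 21/5.

21/5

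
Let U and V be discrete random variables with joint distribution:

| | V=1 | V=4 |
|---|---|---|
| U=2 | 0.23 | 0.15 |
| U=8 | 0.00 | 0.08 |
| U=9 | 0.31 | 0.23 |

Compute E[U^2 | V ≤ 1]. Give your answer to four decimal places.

P(V ≤ 1) = 0.54.
Summing U^2·P(U=x,V=y) over the conditioning event gives 26.03.
E[U^2 | V ≤ 1] = (26.03) / (0.54) = 48.2037.

48.2037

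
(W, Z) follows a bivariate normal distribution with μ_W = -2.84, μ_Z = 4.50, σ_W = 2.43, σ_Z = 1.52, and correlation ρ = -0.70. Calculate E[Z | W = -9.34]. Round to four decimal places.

The regression of Z on W has slope ρ·σ_Z/σ_W and passes through (μ_W, μ_Z).
E[Z | W=-9.34] = 4.50 + (-0.70)·(1.52/2.43)·(-9.34 − (-2.84)) = 4.50 + (-0.43786)·(-6.5) = 7.3461.

7.3461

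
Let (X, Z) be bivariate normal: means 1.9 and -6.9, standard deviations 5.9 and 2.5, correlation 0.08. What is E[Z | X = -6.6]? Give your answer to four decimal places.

-7.1881

E[Z | X=x] = μ_Z + ρ(σ_Z/σ_X)(x − μ_X) for jointly normal variables.
E[Z | X=-6.6] = -6.9 + (0.08)·(2.5/5.9)·(-6.6 − (1.9)) = -6.9 + (0.033898)·(-8.5) = -7.1881.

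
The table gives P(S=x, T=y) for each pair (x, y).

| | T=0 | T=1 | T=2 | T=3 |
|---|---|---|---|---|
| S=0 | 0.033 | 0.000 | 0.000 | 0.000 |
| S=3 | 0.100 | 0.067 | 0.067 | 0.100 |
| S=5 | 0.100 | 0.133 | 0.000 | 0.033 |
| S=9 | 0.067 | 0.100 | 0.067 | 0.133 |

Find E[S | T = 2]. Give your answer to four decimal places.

P(T = 2) = 0.134.
Σ S·P over the event = 3·(0.067) + 9·(0.067) = 0.804.
E[S | T = 2] = (0.804) / (0.134) = 6.0000.

6.0000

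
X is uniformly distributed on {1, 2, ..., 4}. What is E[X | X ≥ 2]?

3

Given X ≥ 2, X is equally likely to be any of {2, 3, 4}.
E[X | X ≥ 2] = (2 + 3 + 4) / 3 = 3.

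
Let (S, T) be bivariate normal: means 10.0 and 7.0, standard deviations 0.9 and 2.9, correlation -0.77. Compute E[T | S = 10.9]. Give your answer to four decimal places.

E[T | S=x] = μ_T + ρ(σ_T/σ_S)(x − μ_S) for jointly normal variables.
E[T | S=10.9] = 7.0 + (-0.77)·(2.9/0.9)·(10.9 − (10.0)) = 7.0 + (-2.4811)·(0.9) = 4.7670.

4.7670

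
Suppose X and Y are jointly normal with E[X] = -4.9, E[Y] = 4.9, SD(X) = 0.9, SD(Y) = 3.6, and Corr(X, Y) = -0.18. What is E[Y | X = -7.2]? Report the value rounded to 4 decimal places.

6.5560

The regression of Y on X has slope ρ·σ_Y/σ_X and passes through (μ_X, μ_Y).
E[Y | X=-7.2] = 4.9 + (-0.18)·(3.6/0.9)·(-7.2 − (-4.9)) = 4.9 + (-0.72)·(-2.3) = 6.5560.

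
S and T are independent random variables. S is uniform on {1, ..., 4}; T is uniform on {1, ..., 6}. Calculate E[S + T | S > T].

5

Outcomes with S > T: (2,1), (3,1), (3,2), (4,1), (4,2), (4,3), each with probability 1/24.
E[S + T | S > T] = (3 + 4 + 5 + 5 + 6 + 7) / 6 = 5.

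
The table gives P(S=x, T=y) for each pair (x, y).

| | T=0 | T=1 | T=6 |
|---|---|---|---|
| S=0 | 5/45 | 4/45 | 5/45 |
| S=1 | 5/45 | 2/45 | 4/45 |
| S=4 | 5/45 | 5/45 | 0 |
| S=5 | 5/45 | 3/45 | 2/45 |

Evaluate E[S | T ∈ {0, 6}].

64/31

P(T ∈ {0, 6}) = 31/45.
Summing S·P(S=x,T=y) over the conditioning event gives 64/45.
E[S | T ∈ {0, 6}] = (64/45) / (31/45) = 64/31.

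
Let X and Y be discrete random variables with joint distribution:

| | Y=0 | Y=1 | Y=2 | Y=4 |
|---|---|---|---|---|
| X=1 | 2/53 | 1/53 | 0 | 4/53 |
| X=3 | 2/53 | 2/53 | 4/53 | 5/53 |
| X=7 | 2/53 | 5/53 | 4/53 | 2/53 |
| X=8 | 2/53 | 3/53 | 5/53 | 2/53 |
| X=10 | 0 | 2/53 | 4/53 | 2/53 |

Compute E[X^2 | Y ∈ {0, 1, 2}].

P(Y ∈ {0, 1, 2}) = 38/53.
Summing X^2·P(X=x,Y=y) over the conditioning event gives 1854/53.
E[X^2 | Y ∈ {0, 1, 2}] = (1854/53) / (38/53) = 927/19.

927/19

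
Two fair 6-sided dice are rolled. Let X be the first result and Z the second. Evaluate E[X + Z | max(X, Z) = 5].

70/9

Outcomes with max(X, Z) = 5: (1,5), (2,5), (3,5), (4,5), (5,1), (5,2), (5,3), (5,4), (5,5), each with probability 1/36.
E[X + Z | max(X, Z) = 5] = (6 + 7 + 8 + 9 + 6 + 7 + 8 + 9 + 10) / 9 = 70/9.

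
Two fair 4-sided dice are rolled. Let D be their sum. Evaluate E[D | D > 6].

P(D > 6) = 3/16.
Σ over the event: 7·1/8 + 8·1/16 = 11/8.
E[D | D > 6] = (11/8) / (3/16) = 22/3.

22/3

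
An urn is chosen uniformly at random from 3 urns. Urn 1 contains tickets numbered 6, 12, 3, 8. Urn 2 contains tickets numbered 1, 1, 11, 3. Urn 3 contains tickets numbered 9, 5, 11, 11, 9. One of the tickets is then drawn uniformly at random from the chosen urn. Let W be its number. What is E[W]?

E[W | urn 1] = (6+12+3+8)/4 = 29/4.
E[W | urn 2] = (1+1+11+3)/4 = 4.
E[W | urn 3] = (9+5+11+11+9)/5 = 9.
E[W] = (1/3)·(29/4) + (1/3)·(4) + (1/3)·(9) = 27/4.

27/4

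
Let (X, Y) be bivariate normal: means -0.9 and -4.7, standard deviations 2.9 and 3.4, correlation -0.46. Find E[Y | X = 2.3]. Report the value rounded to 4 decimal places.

-6.4258

The regression of Y on X has slope ρ·σ_Y/σ_X and passes through (μ_X, μ_Y).
E[Y | X=2.3] = -4.7 + (-0.46)·(3.4/2.9)·(2.3 − (-0.9)) = -4.7 + (-0.53931)·(3.2) = -6.4258.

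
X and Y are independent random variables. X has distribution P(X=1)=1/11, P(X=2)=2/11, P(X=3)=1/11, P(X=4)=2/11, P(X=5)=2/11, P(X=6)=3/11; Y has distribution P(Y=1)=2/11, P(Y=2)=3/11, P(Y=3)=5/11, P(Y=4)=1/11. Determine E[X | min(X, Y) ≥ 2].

P(min(X, Y) ≥ 2) = 90/121.
Summing X·P(x,y) over outcomes with min(X, Y) ≥ 2 gives 387/121.
E[X | min(X, Y) ≥ 2] = (387/121) / (90/121) = 43/10.

43/10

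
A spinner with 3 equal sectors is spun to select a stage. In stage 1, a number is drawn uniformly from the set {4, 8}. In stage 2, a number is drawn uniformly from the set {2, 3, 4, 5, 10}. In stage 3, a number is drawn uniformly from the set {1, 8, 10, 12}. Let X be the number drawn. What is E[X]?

E[X | stage 1] = (4+8)/2 = 6.
E[X | stage 2] = (2+3+4+5+10)/5 = 24/5.
E[X | stage 3] = (1+8+10+12)/4 = 31/4.
By the law of total expectation,
E[X] = (1/3)·(6) + (1/3)·(24/5) + (1/3)·(31/4) = 371/60.

371/60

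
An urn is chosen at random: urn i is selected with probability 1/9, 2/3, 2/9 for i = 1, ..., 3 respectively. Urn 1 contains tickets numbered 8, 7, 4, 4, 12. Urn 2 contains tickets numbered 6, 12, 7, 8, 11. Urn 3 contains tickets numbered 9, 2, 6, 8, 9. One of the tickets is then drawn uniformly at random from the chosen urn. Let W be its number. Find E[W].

E[W | urn 1] = (8+7+4+4+12)/5 = 7.
E[W | urn 2] = (6+12+7+8+11)/5 = 44/5.
E[W | urn 3] = (9+2+6+8+9)/5 = 34/5.
By the law of total expectation,
E[W] = (1/9)·(7) + (2/3)·(44/5) + (2/9)·(34/5) = 367/45.

367/45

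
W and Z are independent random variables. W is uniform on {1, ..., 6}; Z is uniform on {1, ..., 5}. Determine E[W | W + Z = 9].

Outcomes with W + Z = 9: (4,5), (5,4), (6,3), each with probability 1/30.
E[W | W + Z = 9] = (4 + 5 + 6) / 3 = 5.

5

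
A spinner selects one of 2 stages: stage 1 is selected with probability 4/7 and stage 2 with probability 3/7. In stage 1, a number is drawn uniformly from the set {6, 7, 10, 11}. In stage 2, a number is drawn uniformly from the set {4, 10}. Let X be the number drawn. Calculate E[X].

55/7

E[X | stage 1] = (6+7+10+11)/4 = 17/2.
E[X | stage 2] = (4+10)/2 = 7.
E[X] = (4/7)·(17/2) + (3/7)·(7) = 55/7.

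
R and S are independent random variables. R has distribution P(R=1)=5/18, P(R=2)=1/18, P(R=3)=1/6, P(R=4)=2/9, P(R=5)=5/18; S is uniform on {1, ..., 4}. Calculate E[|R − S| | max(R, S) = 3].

4/3

P(max(R, S) = 3) = 5/24.
Summing |R−S|·P(x,y) over outcomes with max(R, S) = 3 gives 5/18.
E[|R − S| | max(R, S) = 3] = (5/18) / (5/24) = 4/3.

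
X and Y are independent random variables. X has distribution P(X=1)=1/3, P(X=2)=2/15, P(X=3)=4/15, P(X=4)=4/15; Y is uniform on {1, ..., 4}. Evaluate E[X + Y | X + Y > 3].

89/16

P(X + Y > 3) = 4/5.
Summing (X+Y)·P(x,y) over outcomes with X + Y > 3 gives 89/20.
E[X + Y | X + Y > 3] = (89/20) / (4/5) = 89/16.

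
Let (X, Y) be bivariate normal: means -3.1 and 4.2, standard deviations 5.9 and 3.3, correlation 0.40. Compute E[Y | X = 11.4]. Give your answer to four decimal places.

7.4441

The regression of Y on X has slope ρ·σ_Y/σ_X and passes through (μ_X, μ_Y).
E[Y | X=11.4] = 4.2 + (0.40)·(3.3/5.9)·(11.4 − (-3.1)) = 4.2 + (0.22373)·(14.5) = 7.4441.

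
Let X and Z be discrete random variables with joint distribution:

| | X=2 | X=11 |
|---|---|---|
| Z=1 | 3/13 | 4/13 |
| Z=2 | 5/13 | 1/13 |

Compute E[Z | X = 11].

P(X = 11) = 5/13.
Σ Z·P over the event = 1·(4/13) + 2·(1/13) = 6/13.
E[Z | X = 11] = (6/13) / (5/13) = 6/5.

6/5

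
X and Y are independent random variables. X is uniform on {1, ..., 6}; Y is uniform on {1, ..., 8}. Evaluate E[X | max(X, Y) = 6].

P(max(X, Y) = 6) = 11/48.
Summing X·P(x,y) over outcomes with max(X, Y) = 6 gives 17/16.
E[X | max(X, Y) = 6] = (17/16) / (11/48) = 51/11.

51/11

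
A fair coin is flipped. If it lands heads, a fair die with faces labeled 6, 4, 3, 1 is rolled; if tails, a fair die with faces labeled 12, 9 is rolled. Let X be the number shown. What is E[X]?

7

E[X | heads] = (6+4+3+1)/4 = 7/2.
E[X | tails] = (12+9)/2 = 21/2.
E[X] = (1/2)·(7/2) + (1/2)·(21/2) = 7.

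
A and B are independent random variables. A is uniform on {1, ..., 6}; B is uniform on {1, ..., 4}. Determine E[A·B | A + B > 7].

35/2

Outcomes with A + B > 7: (4,4), (5,3), (5,4), (6,2), (6,3), (6,4), each with probability 1/24.
E[A·B | A + B > 7] = (16 + 15 + 20 + 12 + 18 + 24) / 6 = 35/2.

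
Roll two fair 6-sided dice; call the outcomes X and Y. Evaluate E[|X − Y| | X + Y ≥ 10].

1

Outcomes with X + Y ≥ 10: (4,6), (5,5), (5,6), (6,4), (6,5), (6,6), each with probability 1/36.
E[|X − Y| | X + Y ≥ 10] = (2 + 0 + 1 + 2 + 1 + 0) / 6 = 1.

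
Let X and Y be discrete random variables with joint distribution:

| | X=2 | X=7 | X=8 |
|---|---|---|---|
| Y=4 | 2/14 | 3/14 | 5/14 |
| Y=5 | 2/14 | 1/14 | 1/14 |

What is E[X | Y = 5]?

19/4

P(Y = 5) = 2/7.
Σ X·P over the event = 2·(2/14) + 7·(1/14) + 8·(1/14) = 19/14.
E[X | Y = 5] = (19/14) / (2/7) = 19/4.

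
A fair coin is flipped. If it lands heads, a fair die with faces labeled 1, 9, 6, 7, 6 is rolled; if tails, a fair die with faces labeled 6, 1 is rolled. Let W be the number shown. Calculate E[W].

93/20

E[W | heads] = (1+9+6+7+6)/5 = 29/5.
E[W | tails] = (6+1)/2 = 7/2.
E[W] = (1/2)·(29/5) + (1/2)·(7/2) = 93/20.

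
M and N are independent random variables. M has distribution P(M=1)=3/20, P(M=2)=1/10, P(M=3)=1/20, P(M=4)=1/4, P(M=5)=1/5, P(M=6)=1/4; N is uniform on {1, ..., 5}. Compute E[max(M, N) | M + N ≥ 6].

P(M + N ≥ 6) = 3/4.
Summing max(M,N)·P(x,y) over outcomes with M + N ≥ 6 gives 19/5.
E[max(M, N) | M + N ≥ 6] = (19/5) / (3/4) = 76/15.

76/15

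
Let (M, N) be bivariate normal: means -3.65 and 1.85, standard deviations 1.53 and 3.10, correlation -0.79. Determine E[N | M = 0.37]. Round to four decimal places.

The regression of N on M has slope ρ·σ_N/σ_M and passes through (μ_M, μ_N).
E[N | M=0.37] = 1.85 + (-0.79)·(3.10/1.53)·(0.37 − (-3.65)) = 1.85 + (-1.60065)·(4.02) = -4.5846.

-4.5846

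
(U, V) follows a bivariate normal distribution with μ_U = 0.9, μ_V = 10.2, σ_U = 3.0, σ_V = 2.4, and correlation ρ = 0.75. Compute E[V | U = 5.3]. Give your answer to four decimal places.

12.8400

For a bivariate normal, E[V | U=x] = μ_V + ρ·(σ_V/σ_U)·(x − μ_U).
E[V | U=5.3] = 10.2 + (0.75)·(2.4/3.0)·(5.3 − (0.9)) = 10.2 + (0.6)·(4.4) = 12.8400.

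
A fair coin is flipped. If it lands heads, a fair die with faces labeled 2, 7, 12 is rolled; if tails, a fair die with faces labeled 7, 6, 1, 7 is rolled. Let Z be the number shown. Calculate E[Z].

E[Z | heads] = (2+7+12)/3 = 7.
E[Z | tails] = (7+6+1+7)/4 = 21/4.
By the law of total expectation,
E[Z] = (1/2)·(7) + (1/2)·(21/4) = 49/8.

49/8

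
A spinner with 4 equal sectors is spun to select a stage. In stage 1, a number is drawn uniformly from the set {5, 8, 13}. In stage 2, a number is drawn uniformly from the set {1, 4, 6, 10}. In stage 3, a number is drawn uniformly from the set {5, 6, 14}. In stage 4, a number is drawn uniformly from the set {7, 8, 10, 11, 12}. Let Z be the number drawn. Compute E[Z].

E[Z | stage 1] = (5+8+13)/3 = 26/3.
E[Z | stage 2] = (1+4+6+10)/4 = 21/4.
E[Z | stage 3] = (5+6+14)/3 = 25/3.
E[Z | stage 4] = (7+8+10+11+12)/5 = 48/5.
E[Z] = (1/4)·(26/3) + (1/4)·(21/4) + (1/4)·(25/3) + (1/4)·(48/5) = 637/80.

637/80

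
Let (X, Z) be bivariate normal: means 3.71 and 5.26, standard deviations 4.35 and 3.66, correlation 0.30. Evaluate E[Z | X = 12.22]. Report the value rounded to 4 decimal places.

The regression of Z on X has slope ρ·σ_Z/σ_X and passes through (μ_X, μ_Z).
E[Z | X=12.22] = 5.26 + (0.30)·(3.66/4.35)·(12.22 − (3.71)) = 5.26 + (0.25241)·(8.51) = 7.4080.

7.4080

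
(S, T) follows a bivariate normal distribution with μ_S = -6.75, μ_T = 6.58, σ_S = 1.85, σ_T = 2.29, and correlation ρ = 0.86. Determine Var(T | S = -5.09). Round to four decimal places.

1.3656

For a bivariate normal, Var(T | S=x) = σ_T²(1 − ρ²).
Var(T | S=-5.09) = (2.29)²·(1 − (0.86)²) = 5.2441·0.2604 = 1.3656.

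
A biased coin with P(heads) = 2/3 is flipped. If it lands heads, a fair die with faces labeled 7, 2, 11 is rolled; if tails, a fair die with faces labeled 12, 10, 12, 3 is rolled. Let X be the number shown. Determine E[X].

271/36

E[X | heads] = (7+2+11)/3 = 20/3.
E[X | tails] = (12+10+12+3)/4 = 37/4.
By the law of total expectation,
E[X] = (2/3)·(20/3) + (1/3)·(37/4) = 271/36.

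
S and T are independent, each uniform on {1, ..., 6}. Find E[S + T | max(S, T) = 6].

P(max(S, T) = 6) = 11/36.
Summing (S+T)·P(x,y) over outcomes with max(S, T) = 6 gives 17/6.
E[S + T | max(S, T) = 6] = (17/6) / (11/36) = 102/11.

102/11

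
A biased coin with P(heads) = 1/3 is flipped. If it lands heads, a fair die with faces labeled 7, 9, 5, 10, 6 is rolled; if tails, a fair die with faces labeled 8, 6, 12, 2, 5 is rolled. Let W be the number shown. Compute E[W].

103/15

E[W | heads] = (7+9+5+10+6)/5 = 37/5.
E[W | tails] = (8+6+12+2+5)/5 = 33/5.
By the law of total expectation,
E[W] = (1/3)·(37/5) + (2/3)·(33/5) = 103/15.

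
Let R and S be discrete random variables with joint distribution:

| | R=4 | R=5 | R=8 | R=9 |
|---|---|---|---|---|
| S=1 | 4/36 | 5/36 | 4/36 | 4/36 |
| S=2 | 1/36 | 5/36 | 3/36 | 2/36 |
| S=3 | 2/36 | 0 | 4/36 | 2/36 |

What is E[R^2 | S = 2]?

P(S = 2) = 11/36.
Summing R^2·P(R=x,S=y) over the conditioning event gives 55/4.
E[R^2 | S = 2] = (55/4) / (11/36) = 45.

45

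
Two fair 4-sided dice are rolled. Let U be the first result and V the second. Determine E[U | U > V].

P(U > V) = 3/8.
Summing U·P(x,y) over outcomes with U > V gives 5/4.
E[U | U > V] = (5/4) / (3/8) = 10/3.

10/3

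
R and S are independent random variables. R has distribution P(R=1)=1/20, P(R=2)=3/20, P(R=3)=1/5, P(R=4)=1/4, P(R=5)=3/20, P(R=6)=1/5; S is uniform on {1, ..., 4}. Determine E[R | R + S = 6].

53/15

P(R + S = 6) = 3/16.
Summing R·P(x,y) over outcomes with R + S = 6 gives 53/80.
E[R | R + S = 6] = (53/80) / (3/16) = 53/15.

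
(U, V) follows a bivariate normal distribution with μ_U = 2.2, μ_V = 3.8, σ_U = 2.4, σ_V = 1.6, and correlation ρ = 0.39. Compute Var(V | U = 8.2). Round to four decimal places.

2.1706

Var(V | U=x) = (1 − ρ²)·σ_V².
Var(V | U=8.2) = (1.6)²·(1 − (0.39)²) = 2.56·0.8479 = 2.1706.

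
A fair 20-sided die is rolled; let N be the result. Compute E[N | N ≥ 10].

Given N ≥ 10, N is equally likely to be any of {10, 11, 12, 13, 14, 15, 16, 17, 18, 19, 20}.
E[N | N ≥ 10] = (10 + 11 + 12 + 13 + 14 + 15 + 16 + 17 + 18 + 19 + 20) / 11 = 15.

15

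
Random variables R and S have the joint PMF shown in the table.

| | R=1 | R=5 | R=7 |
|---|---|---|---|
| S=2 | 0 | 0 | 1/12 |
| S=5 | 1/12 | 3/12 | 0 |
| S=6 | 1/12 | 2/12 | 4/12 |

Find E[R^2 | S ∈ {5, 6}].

P(S ∈ {5, 6}) = 11/12.
Σ R^2·P over the event = 1·(1/12) + 1·(1/12) + 25·(3/12) + 25·(2/12) + 49·(4/12) = 323/12.
E[R^2 | S ∈ {5, 6}] = (323/12) / (11/12) = 323/11.

323/11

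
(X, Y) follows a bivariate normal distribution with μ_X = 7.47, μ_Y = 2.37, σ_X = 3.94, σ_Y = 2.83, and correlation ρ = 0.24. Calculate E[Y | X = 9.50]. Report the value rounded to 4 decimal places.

For a bivariate normal, E[Y | X=x] = μ_Y + ρ·(σ_Y/σ_X)·(x − μ_X).
E[Y | X=9.50] = 2.37 + (0.24)·(2.83/3.94)·(9.50 − (7.47)) = 2.37 + (0.172386)·(2.03) = 2.7199.

2.7199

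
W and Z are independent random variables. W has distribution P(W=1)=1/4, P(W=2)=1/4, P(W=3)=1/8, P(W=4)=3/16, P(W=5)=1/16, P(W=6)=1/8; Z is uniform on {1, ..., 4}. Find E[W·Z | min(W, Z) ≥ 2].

P(min(W, Z) ≥ 2) = 9/16.
Summing WZ·P(x,y) over outcomes with min(W, Z) ≥ 2 gives 387/64.
E[W·Z | min(W, Z) ≥ 2] = (387/64) / (9/16) = 43/4.

43/4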